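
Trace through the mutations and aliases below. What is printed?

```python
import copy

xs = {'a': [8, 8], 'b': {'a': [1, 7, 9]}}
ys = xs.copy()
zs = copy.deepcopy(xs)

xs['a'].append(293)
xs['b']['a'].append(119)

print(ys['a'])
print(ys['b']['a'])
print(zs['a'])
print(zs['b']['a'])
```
[8, 8, 293]
[1, 7, 9, 119]
[8, 8]
[1, 7, 9]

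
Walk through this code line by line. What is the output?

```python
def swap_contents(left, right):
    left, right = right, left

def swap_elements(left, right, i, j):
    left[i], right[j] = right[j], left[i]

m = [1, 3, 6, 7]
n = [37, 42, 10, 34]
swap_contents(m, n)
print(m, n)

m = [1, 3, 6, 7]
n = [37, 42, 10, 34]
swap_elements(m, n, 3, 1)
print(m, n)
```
[1, 3, 6, 7] [37, 42, 10, 34]
[1, 3, 6, 42] [37, 7, 10, 34]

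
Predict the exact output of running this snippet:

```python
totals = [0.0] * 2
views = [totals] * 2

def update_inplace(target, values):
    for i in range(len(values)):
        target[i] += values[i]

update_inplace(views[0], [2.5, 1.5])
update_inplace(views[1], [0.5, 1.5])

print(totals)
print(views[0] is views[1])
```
[3.0, 3.0]
True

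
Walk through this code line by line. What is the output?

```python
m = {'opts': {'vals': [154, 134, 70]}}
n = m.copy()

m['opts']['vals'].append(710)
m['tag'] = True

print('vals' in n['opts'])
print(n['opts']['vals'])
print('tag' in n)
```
True
[154, 134, 70, 710]
False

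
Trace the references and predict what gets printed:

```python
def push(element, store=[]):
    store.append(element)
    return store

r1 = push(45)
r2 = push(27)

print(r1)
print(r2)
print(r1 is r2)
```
[45, 27]
[45, 27]
True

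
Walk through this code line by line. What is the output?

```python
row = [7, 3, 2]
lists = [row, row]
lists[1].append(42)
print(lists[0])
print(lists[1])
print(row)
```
[7, 3, 2, 42]
[7, 3, 2, 42]
[7, 3, 2, 42]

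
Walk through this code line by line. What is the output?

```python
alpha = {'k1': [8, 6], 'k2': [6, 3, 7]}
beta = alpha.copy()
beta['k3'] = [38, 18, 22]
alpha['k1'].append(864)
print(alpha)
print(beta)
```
{'k1': [8, 6, 864], 'k2': [6, 3, 7]}
{'k1': [8, 6, 864], 'k2': [6, 3, 7], 'k3': [38, 18, 22]}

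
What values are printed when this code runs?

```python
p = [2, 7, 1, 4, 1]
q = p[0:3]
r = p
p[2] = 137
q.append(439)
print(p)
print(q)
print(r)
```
[2, 7, 137, 4, 1]
[2, 7, 1, 439]
[2, 7, 137, 4, 1]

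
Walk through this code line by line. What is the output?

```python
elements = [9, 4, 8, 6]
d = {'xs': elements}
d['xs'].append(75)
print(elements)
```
[9, 4, 8, 6, 75]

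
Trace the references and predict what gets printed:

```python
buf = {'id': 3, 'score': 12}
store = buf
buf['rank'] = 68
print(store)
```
{'id': 3, 'score': 12, 'rank': 68}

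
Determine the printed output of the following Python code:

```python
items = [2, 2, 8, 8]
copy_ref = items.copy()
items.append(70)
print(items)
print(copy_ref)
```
[2, 2, 8, 8, 70]
[2, 2, 8, 8]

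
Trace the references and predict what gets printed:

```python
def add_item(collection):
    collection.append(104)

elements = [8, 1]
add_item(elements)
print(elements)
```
[8, 1, 104]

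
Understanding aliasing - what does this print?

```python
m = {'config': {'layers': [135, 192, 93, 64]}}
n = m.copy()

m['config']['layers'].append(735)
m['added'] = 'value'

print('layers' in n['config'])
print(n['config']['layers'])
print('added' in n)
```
True
[135, 192, 93, 64, 735]
False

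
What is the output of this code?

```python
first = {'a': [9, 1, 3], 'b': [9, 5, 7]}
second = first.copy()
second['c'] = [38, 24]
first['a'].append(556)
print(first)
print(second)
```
{'a': [9, 1, 3, 556], 'b': [9, 5, 7]}
{'a': [9, 1, 3, 556], 'b': [9, 5, 7], 'c': [38, 24]}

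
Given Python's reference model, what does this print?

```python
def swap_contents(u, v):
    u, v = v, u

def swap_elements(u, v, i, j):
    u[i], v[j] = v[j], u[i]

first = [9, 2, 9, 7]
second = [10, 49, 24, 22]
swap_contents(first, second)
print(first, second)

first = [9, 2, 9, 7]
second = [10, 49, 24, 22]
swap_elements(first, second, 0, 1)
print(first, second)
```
[9, 2, 9, 7] [10, 49, 24, 22]
[49, 2, 9, 7] [10, 9, 24, 22]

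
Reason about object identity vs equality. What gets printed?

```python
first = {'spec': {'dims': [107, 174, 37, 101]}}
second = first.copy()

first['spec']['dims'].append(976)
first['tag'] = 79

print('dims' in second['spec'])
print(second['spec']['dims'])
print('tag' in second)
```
True
[107, 174, 37, 101, 976]
False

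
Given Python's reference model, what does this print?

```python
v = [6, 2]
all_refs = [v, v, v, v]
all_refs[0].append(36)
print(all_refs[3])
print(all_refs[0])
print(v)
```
[6, 2, 36]
[6, 2, 36]
[6, 2, 36]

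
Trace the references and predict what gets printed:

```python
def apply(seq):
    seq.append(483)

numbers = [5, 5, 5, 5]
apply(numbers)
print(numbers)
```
[5, 5, 5, 5, 483]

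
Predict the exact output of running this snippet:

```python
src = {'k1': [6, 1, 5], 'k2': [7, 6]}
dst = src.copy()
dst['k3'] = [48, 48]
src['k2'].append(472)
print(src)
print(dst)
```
{'k1': [6, 1, 5], 'k2': [7, 6, 472]}
{'k1': [6, 1, 5], 'k2': [7, 6, 472], 'k3': [48, 48]}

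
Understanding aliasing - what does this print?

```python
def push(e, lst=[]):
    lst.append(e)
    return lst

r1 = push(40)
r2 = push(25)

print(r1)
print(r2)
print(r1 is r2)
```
[40, 25]
[40, 25]
True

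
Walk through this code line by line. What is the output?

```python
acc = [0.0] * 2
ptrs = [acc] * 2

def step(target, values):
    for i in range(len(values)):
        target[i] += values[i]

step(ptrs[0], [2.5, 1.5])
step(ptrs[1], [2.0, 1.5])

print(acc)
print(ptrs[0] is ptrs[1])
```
[4.5, 3.0]
True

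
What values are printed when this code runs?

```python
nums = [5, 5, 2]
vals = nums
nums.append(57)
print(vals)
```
[5, 5, 2, 57]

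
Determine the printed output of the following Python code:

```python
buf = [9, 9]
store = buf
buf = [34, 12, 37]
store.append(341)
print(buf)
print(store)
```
[34, 12, 37]
[9, 9, 341]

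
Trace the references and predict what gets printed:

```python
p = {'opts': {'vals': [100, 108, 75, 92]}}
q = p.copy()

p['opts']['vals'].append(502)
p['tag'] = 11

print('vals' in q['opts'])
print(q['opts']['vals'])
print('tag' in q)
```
True
[100, 108, 75, 92, 502]
False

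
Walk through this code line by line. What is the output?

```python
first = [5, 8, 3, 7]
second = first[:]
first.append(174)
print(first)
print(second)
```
[5, 8, 3, 7, 174]
[5, 8, 3, 7]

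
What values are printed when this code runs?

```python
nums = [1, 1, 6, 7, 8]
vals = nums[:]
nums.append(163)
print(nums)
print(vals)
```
[1, 1, 6, 7, 8, 163]
[1, 1, 6, 7, 8]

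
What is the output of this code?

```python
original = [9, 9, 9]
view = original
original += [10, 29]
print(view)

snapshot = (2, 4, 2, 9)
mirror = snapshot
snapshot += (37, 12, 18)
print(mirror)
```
[9, 9, 9, 10, 29]
(2, 4, 2, 9)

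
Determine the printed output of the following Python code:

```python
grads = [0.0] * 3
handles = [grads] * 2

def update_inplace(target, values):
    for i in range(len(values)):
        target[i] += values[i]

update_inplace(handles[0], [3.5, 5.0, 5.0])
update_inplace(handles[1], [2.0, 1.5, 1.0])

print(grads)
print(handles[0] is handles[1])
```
[5.5, 6.5, 6.0]
True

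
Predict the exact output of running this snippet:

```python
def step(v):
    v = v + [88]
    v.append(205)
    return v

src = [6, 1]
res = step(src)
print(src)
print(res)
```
[6, 1]
[6, 1, 88, 205]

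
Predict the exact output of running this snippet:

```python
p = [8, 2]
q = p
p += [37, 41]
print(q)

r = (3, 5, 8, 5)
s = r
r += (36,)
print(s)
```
[8, 2, 37, 41]
(3, 5, 8, 5)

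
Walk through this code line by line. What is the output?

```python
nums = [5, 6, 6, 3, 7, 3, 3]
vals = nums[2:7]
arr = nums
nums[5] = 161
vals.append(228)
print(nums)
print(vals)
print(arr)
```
[5, 6, 6, 3, 7, 161, 3]
[6, 3, 7, 3, 3, 228]
[5, 6, 6, 3, 7, 161, 3]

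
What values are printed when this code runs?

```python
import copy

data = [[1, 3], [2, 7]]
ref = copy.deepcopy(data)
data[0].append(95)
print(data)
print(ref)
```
[[1, 3, 95], [2, 7]]
[[1, 3], [2, 7]]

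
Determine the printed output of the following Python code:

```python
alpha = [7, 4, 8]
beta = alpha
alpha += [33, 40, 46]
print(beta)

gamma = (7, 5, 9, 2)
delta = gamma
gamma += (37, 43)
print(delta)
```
[7, 4, 8, 33, 40, 46]
(7, 5, 9, 2)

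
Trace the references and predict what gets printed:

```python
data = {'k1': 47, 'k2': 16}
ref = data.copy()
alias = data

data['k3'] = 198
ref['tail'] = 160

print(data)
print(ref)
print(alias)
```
{'k1': 47, 'k2': 16, 'k3': 198}
{'k1': 47, 'k2': 16, 'tail': 160}
{'k1': 47, 'k2': 16, 'k3': 198}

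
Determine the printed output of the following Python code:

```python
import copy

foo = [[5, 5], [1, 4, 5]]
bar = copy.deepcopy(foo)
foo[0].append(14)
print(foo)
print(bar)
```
[[5, 5, 14], [1, 4, 5]]
[[5, 5], [1, 4, 5]]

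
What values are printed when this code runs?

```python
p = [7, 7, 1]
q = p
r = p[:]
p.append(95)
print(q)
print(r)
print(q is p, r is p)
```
[7, 7, 1, 95]
[7, 7, 1]
True False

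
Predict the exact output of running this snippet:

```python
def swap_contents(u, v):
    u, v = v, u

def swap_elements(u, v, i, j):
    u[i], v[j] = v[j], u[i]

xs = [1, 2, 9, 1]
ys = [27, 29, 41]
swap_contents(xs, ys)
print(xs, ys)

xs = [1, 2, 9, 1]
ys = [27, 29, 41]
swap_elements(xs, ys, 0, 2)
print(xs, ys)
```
[1, 2, 9, 1] [27, 29, 41]
[41, 2, 9, 1] [27, 29, 1]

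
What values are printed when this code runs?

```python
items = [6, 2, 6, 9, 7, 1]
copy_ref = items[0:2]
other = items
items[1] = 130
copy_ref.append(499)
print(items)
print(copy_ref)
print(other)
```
[6, 130, 6, 9, 7, 1]
[6, 2, 499]
[6, 130, 6, 9, 7, 1]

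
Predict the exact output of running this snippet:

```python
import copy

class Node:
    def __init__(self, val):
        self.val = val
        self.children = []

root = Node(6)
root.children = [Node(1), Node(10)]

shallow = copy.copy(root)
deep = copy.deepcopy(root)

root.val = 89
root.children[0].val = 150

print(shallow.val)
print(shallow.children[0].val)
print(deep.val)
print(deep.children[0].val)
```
6
150
6
1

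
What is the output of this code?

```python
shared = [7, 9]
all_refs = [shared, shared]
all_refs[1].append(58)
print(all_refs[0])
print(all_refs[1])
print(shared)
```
[7, 9, 58]
[7, 9, 58]
[7, 9, 58]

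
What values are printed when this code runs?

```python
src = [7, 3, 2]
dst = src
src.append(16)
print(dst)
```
[7, 3, 2, 16]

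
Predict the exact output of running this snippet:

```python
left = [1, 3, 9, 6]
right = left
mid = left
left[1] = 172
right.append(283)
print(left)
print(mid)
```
[1, 172, 9, 6, 283]
[1, 172, 9, 6, 283]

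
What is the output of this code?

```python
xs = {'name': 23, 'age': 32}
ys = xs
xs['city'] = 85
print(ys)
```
{'name': 23, 'age': 32, 'city': 85}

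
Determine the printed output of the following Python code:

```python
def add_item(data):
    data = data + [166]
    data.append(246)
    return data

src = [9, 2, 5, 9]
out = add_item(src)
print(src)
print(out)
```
[9, 2, 5, 9]
[9, 2, 5, 9, 166, 246]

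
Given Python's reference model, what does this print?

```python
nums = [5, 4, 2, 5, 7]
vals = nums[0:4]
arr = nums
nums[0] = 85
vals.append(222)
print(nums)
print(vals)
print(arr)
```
[85, 4, 2, 5, 7]
[5, 4, 2, 5, 222]
[85, 4, 2, 5, 7]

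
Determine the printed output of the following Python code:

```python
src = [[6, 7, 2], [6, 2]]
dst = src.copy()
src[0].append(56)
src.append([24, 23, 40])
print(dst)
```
[[6, 7, 2, 56], [6, 2]]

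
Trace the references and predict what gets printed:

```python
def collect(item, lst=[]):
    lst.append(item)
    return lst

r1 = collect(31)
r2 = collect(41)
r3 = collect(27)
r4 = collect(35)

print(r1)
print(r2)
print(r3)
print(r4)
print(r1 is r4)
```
[31, 41, 27, 35]
[31, 41, 27, 35]
[31, 41, 27, 35]
[31, 41, 27, 35]
True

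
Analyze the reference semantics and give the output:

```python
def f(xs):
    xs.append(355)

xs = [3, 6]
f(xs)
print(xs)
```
[3, 6, 355]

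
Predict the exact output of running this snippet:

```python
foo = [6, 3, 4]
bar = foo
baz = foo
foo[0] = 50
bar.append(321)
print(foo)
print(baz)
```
[50, 3, 4, 321]
[50, 3, 4, 321]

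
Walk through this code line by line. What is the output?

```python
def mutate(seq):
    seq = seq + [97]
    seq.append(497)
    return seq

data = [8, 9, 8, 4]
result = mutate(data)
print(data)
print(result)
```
[8, 9, 8, 4]
[8, 9, 8, 4, 97, 497]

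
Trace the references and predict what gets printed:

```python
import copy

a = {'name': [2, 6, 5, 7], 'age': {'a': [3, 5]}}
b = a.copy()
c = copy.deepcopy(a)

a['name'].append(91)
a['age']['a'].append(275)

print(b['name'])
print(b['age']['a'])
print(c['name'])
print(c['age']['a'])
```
[2, 6, 5, 7, 91]
[3, 5, 275]
[2, 6, 5, 7]
[3, 5]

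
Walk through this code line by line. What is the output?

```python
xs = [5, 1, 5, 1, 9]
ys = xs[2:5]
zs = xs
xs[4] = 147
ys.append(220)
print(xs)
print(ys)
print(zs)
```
[5, 1, 5, 1, 147]
[5, 1, 9, 220]
[5, 1, 5, 1, 147]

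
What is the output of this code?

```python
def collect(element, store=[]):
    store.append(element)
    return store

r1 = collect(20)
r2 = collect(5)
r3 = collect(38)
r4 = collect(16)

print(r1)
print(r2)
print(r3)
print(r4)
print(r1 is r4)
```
[20, 5, 38, 16]
[20, 5, 38, 16]
[20, 5, 38, 16]
[20, 5, 38, 16]
True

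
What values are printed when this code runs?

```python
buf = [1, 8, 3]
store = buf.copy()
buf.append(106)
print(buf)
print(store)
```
[1, 8, 3, 106]
[1, 8, 3]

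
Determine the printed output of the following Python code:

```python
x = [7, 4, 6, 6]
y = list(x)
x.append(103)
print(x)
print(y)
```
[7, 4, 6, 6, 103]
[7, 4, 6, 6]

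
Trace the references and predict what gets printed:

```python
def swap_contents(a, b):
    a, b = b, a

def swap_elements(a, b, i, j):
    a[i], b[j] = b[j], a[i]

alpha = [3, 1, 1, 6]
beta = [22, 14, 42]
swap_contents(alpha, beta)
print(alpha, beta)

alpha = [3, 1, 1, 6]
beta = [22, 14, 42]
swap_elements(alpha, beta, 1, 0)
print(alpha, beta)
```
[3, 1, 1, 6] [22, 14, 42]
[3, 22, 1, 6] [1, 14, 42]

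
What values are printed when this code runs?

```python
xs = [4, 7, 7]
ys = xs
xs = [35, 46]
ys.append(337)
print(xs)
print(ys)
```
[35, 46]
[4, 7, 7, 337]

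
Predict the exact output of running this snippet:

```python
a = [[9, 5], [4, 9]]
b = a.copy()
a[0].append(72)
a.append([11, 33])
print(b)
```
[[9, 5, 72], [4, 9]]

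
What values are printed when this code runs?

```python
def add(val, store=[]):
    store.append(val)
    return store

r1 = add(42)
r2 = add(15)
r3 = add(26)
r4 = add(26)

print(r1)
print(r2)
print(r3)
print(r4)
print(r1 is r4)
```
[42, 15, 26, 26]
[42, 15, 26, 26]
[42, 15, 26, 26]
[42, 15, 26, 26]
True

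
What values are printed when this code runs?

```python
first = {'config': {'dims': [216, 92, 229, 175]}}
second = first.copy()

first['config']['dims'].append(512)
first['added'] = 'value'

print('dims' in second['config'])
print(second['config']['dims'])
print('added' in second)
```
True
[216, 92, 229, 175, 512]
False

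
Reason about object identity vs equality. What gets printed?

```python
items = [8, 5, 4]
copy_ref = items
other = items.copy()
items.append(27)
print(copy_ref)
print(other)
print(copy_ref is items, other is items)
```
[8, 5, 4, 27]
[8, 5, 4]
True False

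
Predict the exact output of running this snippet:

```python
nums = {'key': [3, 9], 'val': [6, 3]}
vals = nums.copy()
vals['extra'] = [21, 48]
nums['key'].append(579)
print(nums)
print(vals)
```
{'key': [3, 9, 579], 'val': [6, 3]}
{'key': [3, 9, 579], 'val': [6, 3], 'extra': [21, 48]}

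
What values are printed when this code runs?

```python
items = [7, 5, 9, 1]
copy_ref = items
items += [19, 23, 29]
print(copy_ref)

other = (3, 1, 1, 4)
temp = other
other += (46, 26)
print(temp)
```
[7, 5, 9, 1, 19, 23, 29]
(3, 1, 1, 4)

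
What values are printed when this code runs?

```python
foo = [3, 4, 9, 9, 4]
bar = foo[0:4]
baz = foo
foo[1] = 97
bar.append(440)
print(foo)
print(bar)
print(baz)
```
[3, 97, 9, 9, 4]
[3, 4, 9, 9, 440]
[3, 97, 9, 9, 4]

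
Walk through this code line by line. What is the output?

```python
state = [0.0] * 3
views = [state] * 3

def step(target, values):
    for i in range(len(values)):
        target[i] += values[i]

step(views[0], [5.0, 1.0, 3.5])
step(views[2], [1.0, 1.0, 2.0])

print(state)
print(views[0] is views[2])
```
[6.0, 2.0, 5.5]
True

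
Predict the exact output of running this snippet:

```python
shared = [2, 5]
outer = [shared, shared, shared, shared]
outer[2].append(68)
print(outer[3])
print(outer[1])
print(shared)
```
[2, 5, 68]
[2, 5, 68]
[2, 5, 68]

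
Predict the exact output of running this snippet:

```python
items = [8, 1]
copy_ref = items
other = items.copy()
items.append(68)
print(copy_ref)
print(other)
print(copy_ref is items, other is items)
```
[8, 1, 68]
[8, 1]
True False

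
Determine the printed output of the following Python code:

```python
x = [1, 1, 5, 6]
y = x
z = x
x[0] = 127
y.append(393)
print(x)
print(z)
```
[127, 1, 5, 6, 393]
[127, 1, 5, 6, 393]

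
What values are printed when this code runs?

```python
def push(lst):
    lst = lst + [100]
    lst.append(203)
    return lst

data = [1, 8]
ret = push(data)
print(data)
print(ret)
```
[1, 8]
[1, 8, 100, 203]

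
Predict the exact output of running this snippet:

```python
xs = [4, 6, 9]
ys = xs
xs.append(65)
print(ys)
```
[4, 6, 9, 65]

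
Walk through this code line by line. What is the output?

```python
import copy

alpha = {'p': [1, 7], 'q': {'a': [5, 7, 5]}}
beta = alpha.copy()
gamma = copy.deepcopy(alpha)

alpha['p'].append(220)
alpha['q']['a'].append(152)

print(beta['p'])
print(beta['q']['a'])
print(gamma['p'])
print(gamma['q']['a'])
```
[1, 7, 220]
[5, 7, 5, 152]
[1, 7]
[5, 7, 5]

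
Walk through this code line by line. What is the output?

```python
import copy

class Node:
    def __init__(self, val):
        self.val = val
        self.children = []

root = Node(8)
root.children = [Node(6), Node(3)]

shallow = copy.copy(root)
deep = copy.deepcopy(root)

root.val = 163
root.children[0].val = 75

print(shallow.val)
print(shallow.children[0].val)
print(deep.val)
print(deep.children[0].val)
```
8
75
8
6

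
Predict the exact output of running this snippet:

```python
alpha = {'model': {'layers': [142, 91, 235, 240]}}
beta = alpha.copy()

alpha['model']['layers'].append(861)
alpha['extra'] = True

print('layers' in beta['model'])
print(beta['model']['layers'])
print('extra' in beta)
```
True
[142, 91, 235, 240, 861]
False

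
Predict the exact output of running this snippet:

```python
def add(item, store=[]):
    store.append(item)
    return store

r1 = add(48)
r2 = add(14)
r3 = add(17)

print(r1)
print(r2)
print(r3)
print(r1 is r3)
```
[48, 14, 17]
[48, 14, 17]
[48, 14, 17]
True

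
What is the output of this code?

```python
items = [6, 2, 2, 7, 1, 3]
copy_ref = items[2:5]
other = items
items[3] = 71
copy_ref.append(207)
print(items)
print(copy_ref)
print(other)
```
[6, 2, 2, 71, 1, 3]
[2, 7, 1, 207]
[6, 2, 2, 71, 1, 3]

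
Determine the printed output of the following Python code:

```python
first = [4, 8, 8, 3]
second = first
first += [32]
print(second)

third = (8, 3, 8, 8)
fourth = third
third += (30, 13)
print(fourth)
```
[4, 8, 8, 3, 32]
(8, 3, 8, 8)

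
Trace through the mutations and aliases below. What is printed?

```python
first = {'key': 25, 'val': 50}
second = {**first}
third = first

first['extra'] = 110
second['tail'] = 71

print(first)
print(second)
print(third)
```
{'key': 25, 'val': 50, 'extra': 110}
{'key': 25, 'val': 50, 'tail': 71}
{'key': 25, 'val': 50, 'extra': 110}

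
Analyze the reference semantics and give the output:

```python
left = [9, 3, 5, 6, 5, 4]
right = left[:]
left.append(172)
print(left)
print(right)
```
[9, 3, 5, 6, 5, 4, 172]
[9, 3, 5, 6, 5, 4]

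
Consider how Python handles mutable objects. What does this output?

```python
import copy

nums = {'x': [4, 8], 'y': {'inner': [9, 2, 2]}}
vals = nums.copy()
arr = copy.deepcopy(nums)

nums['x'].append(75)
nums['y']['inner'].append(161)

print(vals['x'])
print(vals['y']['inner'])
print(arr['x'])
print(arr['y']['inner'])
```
[4, 8, 75]
[9, 2, 2, 161]
[4, 8]
[9, 2, 2]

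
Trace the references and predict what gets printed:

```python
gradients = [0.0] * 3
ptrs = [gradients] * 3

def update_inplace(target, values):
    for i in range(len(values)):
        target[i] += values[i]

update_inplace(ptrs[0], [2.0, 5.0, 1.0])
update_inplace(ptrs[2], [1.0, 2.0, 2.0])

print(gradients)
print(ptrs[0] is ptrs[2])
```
[3.0, 7.0, 3.0]
True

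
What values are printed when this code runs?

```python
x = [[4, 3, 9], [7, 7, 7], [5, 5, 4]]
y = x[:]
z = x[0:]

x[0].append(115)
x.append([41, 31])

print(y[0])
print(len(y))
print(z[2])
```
[4, 3, 9, 115]
3
[5, 5, 4]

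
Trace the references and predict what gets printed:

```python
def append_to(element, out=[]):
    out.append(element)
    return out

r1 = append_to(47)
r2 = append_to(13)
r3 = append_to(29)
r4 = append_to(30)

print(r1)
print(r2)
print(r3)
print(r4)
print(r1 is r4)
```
[47, 13, 29, 30]
[47, 13, 29, 30]
[47, 13, 29, 30]
[47, 13, 29, 30]
True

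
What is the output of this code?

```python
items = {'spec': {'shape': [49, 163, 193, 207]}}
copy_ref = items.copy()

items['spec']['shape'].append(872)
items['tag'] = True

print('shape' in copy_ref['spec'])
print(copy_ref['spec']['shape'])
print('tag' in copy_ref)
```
True
[49, 163, 193, 207, 872]
False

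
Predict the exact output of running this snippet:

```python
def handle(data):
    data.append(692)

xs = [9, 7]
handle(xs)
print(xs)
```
[9, 7, 692]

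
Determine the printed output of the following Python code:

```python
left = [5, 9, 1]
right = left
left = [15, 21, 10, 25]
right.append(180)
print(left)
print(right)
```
[15, 21, 10, 25]
[5, 9, 1, 180]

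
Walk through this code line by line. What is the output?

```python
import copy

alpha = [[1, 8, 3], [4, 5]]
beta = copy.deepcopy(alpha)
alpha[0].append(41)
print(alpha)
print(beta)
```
[[1, 8, 3, 41], [4, 5]]
[[1, 8, 3], [4, 5]]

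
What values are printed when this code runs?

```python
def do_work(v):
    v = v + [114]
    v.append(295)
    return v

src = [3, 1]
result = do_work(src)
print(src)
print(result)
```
[3, 1]
[3, 1, 114, 295]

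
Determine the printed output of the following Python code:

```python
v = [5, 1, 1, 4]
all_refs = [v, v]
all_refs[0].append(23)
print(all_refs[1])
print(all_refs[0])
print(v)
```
[5, 1, 1, 4, 23]
[5, 1, 1, 4, 23]
[5, 1, 1, 4, 23]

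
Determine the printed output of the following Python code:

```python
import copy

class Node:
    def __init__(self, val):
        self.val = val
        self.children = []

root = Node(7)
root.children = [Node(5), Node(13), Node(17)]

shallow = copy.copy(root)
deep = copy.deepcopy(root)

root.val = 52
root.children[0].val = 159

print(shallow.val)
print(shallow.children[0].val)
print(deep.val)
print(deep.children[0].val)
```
7
159
7
5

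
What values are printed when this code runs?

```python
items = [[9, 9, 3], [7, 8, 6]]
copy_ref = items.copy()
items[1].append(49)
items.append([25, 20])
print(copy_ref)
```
[[9, 9, 3], [7, 8, 6, 49]]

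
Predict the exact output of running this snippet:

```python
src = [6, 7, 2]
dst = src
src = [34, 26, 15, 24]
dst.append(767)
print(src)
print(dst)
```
[34, 26, 15, 24]
[6, 7, 2, 767]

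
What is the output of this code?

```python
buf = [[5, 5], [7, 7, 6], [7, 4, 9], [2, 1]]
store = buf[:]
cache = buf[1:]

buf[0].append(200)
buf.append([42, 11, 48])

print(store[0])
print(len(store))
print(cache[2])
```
[5, 5, 200]
4
[2, 1]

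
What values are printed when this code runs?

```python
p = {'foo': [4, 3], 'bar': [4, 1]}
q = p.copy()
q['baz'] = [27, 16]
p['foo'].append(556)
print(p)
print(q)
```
{'foo': [4, 3, 556], 'bar': [4, 1]}
{'foo': [4, 3, 556], 'bar': [4, 1], 'baz': [27, 16]}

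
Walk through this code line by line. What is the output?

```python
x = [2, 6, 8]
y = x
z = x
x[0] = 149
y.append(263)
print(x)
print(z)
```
[149, 6, 8, 263]
[149, 6, 8, 263]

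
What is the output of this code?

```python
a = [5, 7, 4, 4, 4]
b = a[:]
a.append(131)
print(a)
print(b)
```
[5, 7, 4, 4, 4, 131]
[5, 7, 4, 4, 4]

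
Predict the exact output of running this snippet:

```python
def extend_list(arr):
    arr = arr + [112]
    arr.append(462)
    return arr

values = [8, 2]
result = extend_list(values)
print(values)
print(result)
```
[8, 2]
[8, 2, 112, 462]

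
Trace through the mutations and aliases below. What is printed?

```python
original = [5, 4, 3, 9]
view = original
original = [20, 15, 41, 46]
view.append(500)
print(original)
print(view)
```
[20, 15, 41, 46]
[5, 4, 3, 9, 500]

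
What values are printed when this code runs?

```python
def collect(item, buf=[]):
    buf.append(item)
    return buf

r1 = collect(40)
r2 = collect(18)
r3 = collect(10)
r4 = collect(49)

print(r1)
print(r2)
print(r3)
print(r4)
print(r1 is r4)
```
[40, 18, 10, 49]
[40, 18, 10, 49]
[40, 18, 10, 49]
[40, 18, 10, 49]
True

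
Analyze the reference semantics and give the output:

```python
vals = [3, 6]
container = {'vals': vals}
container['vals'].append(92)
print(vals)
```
[3, 6, 92]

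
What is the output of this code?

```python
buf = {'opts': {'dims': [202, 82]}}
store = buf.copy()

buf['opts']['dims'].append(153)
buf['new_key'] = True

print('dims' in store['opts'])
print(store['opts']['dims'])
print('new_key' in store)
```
True
[202, 82, 153]
False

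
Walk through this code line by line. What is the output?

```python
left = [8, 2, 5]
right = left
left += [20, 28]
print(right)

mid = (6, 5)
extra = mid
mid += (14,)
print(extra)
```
[8, 2, 5, 20, 28]
(6, 5)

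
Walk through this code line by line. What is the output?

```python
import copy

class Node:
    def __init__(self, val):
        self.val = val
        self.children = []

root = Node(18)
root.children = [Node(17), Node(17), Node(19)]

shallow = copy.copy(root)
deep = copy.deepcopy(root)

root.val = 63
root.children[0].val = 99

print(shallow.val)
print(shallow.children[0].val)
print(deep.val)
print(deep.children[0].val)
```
18
99
18
17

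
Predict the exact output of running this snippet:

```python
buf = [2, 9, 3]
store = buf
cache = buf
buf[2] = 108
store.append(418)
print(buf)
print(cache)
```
[2, 9, 108, 418]
[2, 9, 108, 418]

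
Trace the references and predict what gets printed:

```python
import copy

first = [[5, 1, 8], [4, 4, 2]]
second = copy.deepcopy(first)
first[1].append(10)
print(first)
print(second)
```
[[5, 1, 8], [4, 4, 2, 10]]
[[5, 1, 8], [4, 4, 2]]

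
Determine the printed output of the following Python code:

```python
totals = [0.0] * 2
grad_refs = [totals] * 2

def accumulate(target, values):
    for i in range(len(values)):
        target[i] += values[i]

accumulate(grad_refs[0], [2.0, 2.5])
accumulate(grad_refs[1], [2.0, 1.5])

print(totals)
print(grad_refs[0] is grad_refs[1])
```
[4.0, 4.0]
True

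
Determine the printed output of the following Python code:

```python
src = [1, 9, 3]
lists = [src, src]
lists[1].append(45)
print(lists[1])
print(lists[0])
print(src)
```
[1, 9, 3, 45]
[1, 9, 3, 45]
[1, 9, 3, 45]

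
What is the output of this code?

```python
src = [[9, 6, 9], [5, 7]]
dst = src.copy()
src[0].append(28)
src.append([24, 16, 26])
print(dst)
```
[[9, 6, 9, 28], [5, 7]]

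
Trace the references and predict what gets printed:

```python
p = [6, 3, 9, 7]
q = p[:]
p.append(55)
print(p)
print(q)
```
[6, 3, 9, 7, 55]
[6, 3, 9, 7]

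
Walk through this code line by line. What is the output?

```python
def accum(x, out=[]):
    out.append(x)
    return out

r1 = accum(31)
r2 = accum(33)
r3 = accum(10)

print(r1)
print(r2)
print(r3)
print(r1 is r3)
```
[31, 33, 10]
[31, 33, 10]
[31, 33, 10]
True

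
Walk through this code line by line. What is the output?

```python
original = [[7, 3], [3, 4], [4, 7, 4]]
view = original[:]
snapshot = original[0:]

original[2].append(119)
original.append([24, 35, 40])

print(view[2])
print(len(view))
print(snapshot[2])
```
[4, 7, 4, 119]
3
[4, 7, 4, 119]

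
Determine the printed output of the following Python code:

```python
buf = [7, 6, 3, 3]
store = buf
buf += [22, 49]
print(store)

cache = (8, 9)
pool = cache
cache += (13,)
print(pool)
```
[7, 6, 3, 3, 22, 49]
(8, 9)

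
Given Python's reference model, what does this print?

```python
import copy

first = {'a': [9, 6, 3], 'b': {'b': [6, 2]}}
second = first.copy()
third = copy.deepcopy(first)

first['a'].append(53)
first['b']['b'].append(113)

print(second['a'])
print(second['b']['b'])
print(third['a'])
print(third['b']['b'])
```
[9, 6, 3, 53]
[6, 2, 113]
[9, 6, 3]
[6, 2]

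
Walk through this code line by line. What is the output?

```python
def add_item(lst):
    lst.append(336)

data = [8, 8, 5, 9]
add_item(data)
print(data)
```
[8, 8, 5, 9, 336]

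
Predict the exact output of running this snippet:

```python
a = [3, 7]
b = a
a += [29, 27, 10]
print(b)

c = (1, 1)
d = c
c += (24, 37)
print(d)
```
[3, 7, 29, 27, 10]
(1, 1)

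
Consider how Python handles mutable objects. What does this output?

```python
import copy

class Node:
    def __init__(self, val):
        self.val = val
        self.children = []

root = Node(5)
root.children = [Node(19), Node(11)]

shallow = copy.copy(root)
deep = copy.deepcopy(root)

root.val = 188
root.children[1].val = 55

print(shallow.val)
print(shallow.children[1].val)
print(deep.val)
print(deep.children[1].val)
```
5
55
5
11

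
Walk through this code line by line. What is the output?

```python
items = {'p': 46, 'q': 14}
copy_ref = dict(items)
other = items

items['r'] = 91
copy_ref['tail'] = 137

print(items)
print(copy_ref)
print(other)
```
{'p': 46, 'q': 14, 'r': 91}
{'p': 46, 'q': 14, 'tail': 137}
{'p': 46, 'q': 14, 'r': 91}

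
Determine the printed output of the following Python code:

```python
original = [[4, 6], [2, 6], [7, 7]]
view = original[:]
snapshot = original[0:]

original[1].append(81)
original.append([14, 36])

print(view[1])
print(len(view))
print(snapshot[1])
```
[2, 6, 81]
3
[2, 6, 81]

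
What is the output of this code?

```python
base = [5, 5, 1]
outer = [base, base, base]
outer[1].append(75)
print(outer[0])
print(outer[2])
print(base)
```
[5, 5, 1, 75]
[5, 5, 1, 75]
[5, 5, 1, 75]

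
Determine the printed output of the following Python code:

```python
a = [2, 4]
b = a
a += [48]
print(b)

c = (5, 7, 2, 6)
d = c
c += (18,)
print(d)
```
[2, 4, 48]
(5, 7, 2, 6)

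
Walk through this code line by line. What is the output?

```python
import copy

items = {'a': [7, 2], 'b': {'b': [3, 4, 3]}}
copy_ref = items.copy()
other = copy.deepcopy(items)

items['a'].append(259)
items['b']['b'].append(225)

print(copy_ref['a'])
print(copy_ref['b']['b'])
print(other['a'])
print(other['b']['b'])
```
[7, 2, 259]
[3, 4, 3, 225]
[7, 2]
[3, 4, 3]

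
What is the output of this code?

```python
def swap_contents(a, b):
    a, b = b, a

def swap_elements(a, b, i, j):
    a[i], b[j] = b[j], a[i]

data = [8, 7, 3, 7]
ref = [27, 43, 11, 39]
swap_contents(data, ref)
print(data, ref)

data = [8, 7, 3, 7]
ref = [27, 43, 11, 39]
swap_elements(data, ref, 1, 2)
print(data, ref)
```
[8, 7, 3, 7] [27, 43, 11, 39]
[8, 11, 3, 7] [27, 43, 7, 39]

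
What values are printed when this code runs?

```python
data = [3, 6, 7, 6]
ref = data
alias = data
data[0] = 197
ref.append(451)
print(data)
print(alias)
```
[197, 6, 7, 6, 451]
[197, 6, 7, 6, 451]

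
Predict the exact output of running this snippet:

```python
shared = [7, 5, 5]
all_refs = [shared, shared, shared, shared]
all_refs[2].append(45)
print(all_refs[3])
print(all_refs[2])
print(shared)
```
[7, 5, 5, 45]
[7, 5, 5, 45]
[7, 5, 5, 45]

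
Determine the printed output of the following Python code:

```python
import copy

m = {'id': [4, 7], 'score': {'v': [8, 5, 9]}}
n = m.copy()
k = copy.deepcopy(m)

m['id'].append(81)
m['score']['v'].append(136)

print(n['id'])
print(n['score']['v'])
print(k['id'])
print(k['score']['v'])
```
[4, 7, 81]
[8, 5, 9, 136]
[4, 7]
[8, 5, 9]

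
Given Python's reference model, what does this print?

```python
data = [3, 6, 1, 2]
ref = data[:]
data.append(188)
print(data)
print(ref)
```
[3, 6, 1, 2, 188]
[3, 6, 1, 2]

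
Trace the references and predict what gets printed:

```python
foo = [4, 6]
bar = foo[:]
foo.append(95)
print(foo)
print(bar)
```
[4, 6, 95]
[4, 6]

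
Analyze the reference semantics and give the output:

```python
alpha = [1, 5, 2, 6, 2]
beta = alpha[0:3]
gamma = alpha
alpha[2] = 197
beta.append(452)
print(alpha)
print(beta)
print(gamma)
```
[1, 5, 197, 6, 2]
[1, 5, 2, 452]
[1, 5, 197, 6, 2]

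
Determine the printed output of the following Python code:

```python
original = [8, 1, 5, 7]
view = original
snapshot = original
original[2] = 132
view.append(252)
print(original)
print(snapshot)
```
[8, 1, 132, 7, 252]
[8, 1, 132, 7, 252]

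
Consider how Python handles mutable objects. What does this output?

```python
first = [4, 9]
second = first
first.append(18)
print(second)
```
[4, 9, 18]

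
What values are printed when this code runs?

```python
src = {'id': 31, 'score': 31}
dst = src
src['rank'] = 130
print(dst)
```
{'id': 31, 'score': 31, 'rank': 130}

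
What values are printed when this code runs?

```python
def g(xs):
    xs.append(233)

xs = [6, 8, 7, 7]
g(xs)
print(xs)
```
[6, 8, 7, 7, 233]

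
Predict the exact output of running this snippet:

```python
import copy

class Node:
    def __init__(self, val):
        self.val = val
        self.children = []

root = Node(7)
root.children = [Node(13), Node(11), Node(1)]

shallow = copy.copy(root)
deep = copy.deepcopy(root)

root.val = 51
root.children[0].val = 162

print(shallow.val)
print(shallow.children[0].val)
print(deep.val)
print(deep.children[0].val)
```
7
162
7
13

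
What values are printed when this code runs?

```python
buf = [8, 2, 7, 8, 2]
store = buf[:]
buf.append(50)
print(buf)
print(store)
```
[8, 2, 7, 8, 2, 50]
[8, 2, 7, 8, 2]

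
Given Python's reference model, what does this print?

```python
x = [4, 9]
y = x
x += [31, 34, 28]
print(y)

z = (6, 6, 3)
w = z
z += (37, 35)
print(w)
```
[4, 9, 31, 34, 28]
(6, 6, 3)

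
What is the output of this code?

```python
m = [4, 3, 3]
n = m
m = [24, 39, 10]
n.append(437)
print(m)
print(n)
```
[24, 39, 10]
[4, 3, 3, 437]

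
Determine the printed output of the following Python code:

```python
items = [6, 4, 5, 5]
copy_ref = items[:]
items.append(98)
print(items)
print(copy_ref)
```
[6, 4, 5, 5, 98]
[6, 4, 5, 5]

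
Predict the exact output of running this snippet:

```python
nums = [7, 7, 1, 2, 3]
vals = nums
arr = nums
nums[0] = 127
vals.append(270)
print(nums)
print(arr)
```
[127, 7, 1, 2, 3, 270]
[127, 7, 1, 2, 3, 270]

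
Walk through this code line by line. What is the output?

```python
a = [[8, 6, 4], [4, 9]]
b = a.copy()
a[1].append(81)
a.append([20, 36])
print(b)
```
[[8, 6, 4], [4, 9, 81]]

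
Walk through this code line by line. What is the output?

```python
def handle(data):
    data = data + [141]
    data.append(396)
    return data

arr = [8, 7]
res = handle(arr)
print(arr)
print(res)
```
[8, 7]
[8, 7, 141, 396]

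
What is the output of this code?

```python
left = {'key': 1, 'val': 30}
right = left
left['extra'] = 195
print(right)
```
{'key': 1, 'val': 30, 'extra': 195}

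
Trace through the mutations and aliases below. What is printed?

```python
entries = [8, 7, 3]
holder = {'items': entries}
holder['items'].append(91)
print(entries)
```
[8, 7, 3, 91]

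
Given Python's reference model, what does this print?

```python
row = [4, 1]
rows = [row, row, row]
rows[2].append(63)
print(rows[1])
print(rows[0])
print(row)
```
[4, 1, 63]
[4, 1, 63]
[4, 1, 63]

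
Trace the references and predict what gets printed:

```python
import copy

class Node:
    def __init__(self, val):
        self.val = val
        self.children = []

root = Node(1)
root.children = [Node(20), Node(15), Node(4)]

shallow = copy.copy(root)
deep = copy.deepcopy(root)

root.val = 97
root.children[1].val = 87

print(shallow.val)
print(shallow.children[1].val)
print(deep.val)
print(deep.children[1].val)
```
1
87
1
15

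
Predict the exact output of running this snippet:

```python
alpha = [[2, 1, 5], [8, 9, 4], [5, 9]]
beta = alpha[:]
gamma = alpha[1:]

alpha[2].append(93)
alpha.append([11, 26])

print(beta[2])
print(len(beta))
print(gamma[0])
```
[5, 9, 93]
3
[8, 9, 4]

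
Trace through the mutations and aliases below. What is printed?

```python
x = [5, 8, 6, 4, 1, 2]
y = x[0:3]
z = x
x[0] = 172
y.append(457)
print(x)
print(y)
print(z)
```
[172, 8, 6, 4, 1, 2]
[5, 8, 6, 457]
[172, 8, 6, 4, 1, 2]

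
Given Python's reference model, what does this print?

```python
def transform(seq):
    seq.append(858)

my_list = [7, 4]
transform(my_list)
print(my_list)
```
[7, 4, 858]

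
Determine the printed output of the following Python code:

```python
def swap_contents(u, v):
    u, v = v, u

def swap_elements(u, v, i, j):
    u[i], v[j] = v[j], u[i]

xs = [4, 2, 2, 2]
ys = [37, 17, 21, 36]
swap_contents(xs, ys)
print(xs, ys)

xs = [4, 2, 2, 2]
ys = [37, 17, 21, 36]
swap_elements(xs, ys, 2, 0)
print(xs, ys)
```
[4, 2, 2, 2] [37, 17, 21, 36]
[4, 2, 37, 2] [2, 17, 21, 36]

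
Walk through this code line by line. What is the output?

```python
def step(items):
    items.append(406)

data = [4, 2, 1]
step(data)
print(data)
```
[4, 2, 1, 406]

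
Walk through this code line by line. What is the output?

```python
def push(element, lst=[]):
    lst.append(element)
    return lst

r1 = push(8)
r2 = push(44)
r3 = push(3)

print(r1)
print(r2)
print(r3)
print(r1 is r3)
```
[8, 44, 3]
[8, 44, 3]
[8, 44, 3]
True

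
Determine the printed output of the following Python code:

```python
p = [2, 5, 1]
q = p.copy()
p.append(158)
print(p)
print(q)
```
[2, 5, 1, 158]
[2, 5, 1]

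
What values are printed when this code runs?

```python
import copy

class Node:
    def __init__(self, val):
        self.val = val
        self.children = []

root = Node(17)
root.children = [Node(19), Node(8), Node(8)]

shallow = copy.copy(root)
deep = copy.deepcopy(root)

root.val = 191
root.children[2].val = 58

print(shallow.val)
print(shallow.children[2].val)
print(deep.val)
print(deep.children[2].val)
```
17
58
17
8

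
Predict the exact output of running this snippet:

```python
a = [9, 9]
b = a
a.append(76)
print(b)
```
[9, 9, 76]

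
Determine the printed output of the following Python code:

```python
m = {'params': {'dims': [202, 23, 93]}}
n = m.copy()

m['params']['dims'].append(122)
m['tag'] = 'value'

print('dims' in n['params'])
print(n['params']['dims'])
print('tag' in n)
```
True
[202, 23, 93, 122]
False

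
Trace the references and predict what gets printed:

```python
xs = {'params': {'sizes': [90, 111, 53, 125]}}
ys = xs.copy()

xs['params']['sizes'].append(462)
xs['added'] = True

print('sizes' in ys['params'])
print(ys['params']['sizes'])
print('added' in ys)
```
True
[90, 111, 53, 125, 462]
False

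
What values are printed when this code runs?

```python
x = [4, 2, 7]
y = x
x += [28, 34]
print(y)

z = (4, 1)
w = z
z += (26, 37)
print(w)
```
[4, 2, 7, 28, 34]
(4, 1)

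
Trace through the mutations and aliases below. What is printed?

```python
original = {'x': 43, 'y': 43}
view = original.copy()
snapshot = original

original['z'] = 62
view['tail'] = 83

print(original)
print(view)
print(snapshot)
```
{'x': 43, 'y': 43, 'z': 62}
{'x': 43, 'y': 43, 'tail': 83}
{'x': 43, 'y': 43, 'z': 62}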